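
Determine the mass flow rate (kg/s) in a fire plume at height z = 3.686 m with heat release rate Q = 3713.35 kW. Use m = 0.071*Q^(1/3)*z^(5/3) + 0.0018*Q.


Q^(1/3) = 15.485
z^(5/3) = 8.7955
First term = 0.071 * 15.485 * 8.7955 = 9.6703
Second term = 0.0018 * 3713.35 = 6.6840
m = 16.354 kg/s

16.354 kg/s


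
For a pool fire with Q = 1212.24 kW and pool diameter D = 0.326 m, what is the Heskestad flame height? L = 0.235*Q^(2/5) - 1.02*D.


Q^(2/5) = 17.117
0.235 * Q^(2/5) = 4.0226
1.02 * D = 0.33252
L = 3.6900 m

3.6900 m


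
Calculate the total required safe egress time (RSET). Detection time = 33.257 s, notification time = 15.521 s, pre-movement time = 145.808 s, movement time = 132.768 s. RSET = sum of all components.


Total = 33.257 + 15.521 + 145.808 + 132.768 = 327.354 s

327.354 s


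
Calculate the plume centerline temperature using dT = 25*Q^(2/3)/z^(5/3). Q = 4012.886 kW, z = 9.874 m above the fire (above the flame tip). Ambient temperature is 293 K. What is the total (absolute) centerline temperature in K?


Q^(2/3) = 252.53
z^(5/3) = 45.445
dT = 25 * 252.53 / 45.445 = 138.92 K
T = 293 + 138.92 = 431.92 K

431.92 K


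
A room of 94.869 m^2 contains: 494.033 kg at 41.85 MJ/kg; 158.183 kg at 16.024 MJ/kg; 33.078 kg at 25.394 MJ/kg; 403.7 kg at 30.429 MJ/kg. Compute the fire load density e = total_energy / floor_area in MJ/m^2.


Total energy = 494.033*41.85 + 158.183*16.024 + 33.078*25.394 + 403.7*30.429
= 20675.28 + 2534.724 + 839.9827 + 12284.19
= 36334.18 MJ
e = 36334.18 / 94.869 = 382.99 MJ/m^2

382.99 MJ/m^2


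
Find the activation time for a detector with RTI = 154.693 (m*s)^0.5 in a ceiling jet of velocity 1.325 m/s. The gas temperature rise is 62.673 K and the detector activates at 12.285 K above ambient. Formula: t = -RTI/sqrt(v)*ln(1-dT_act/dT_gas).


dT_act/dT_gas = 0.19602
ln(1 - 0.19602) = -0.21818
t = -154.693 / sqrt(1.325) * -0.21818 = 29.321 s

29.321 s


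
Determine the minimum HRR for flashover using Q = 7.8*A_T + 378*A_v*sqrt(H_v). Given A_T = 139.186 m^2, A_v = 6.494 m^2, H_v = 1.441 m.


7.8*A_T = 1085.7
sqrt(H_v) = 1.2004
378*A_v*sqrt(H_v) = 2946.7
Q = 1085.7 + 2946.7 = 4032.4 kW

4032.4 kW


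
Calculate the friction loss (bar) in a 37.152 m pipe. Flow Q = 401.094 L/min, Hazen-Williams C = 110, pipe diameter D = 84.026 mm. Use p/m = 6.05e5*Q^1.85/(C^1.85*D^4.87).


Q^1.85 = 65464
C^1.85 = 5978.3
D^4.87 = 2.3545e+09
p/m = 0.0028138 bar/m
p_total = 0.0028138 * 37.152 = 0.10454 bar

0.10454 bar


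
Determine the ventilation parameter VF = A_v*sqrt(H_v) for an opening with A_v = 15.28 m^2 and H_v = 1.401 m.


sqrt(H_v) = 1.1836
VF = 15.28 * 1.1836 = 18.086 m^(5/2)

18.086 m^(5/2)


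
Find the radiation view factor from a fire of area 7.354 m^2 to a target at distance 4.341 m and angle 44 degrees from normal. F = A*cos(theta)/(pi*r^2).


cos(44 deg) = 0.71934
pi*r^2 = 59.201
F = 7.354 * 0.71934 / 59.201 = 0.089357

0.089357


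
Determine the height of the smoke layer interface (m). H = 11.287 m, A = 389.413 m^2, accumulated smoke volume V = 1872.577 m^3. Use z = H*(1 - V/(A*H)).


V/(A*H) = 0.42604
1 - 0.42604 = 0.57396
z = 11.287 * 0.57396 = 6.4783 m

6.4783 m


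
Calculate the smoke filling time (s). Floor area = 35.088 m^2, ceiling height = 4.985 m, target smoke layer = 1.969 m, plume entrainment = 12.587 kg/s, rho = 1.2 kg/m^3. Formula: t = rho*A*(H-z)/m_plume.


H - z = 3.016 m
t = 1.2 * 35.088 * 3.016 / 12.587 = 10.089 s

10.089 s


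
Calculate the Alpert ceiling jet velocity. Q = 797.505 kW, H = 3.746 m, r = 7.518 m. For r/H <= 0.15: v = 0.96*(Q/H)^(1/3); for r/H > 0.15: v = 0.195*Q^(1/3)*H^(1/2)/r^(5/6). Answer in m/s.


r/H = 7.518 / 3.746 = 2.0069
r/H > 0.15, so v = 0.195*Q^(1/3)*H^(1/2)/r^(5/6)
Q^(1/3) = 9.2735
H^(1/2) = 1.9355
r^(5/6) = 5.3714
v = 0.195 * 9.2735 * 1.9355 / 5.3714 = 0.65159 m/s

0.65159 m/s


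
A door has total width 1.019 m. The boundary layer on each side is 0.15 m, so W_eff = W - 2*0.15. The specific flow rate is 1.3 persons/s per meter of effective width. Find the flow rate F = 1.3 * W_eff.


W_eff = 1.019 - 0.30 = 0.719 m
F = 1.3 * 0.719 = 0.93470 persons/s

0.93470 persons/s


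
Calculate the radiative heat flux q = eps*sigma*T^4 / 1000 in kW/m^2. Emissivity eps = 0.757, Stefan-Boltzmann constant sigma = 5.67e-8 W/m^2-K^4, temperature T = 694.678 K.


T^4 = 2.3288e+11
q = 0.757 * 5.67e-8 * 2.3288e+11 / 1000 = 9.9957 kW/m^2

9.9957 kW/m^2


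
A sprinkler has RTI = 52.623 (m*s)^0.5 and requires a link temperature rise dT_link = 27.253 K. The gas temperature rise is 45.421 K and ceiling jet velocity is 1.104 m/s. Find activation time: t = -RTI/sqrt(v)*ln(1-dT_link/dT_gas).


dT_link/dT_gas = 0.60001
ln(1 - 0.60001) = -0.91631
t = -52.623 / sqrt(1.104) * -0.91631 = 45.892 s

45.892 s


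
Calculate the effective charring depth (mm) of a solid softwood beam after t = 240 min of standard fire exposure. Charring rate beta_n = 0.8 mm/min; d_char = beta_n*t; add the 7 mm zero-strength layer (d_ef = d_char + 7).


d_char = 0.8 * 240 = 192 mm
d_ef = 192 + 1.0*7 = 199 mm

199 mm


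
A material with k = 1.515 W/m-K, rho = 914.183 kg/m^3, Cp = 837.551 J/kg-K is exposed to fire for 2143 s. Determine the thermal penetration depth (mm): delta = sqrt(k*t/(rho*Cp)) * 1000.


alpha = 1.515 / (914.183 * 837.551) = 1.9786e-06 m^2/s
alpha * t = 0.0042402
delta = sqrt(0.0042402) * 1000 = 65.117 mm

65.117 mm


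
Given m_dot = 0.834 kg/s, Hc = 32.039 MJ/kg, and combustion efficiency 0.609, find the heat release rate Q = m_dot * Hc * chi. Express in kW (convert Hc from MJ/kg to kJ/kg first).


Hc = 32.039 MJ/kg = 32.039 * 1000 kJ/kg = 32039 kJ/kg
Q = 0.834 kg/s * 32039 kJ/kg * 0.609 = 16273 kW

16273 kW


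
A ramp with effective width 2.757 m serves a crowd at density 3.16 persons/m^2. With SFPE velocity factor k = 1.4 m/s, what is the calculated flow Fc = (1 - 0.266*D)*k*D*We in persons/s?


1 - 0.266*D = 1 - 0.266*3.16 = 0.15944
Fs = 0.15944 * 1.4 * 3.16 = 0.70536 persons/(s*m)
Fc = 0.70536 * 2.757 = 1.9447 persons/s

1.9447 persons/s


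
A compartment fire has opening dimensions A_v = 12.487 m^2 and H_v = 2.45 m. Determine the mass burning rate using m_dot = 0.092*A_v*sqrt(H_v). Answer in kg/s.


sqrt(H_v) = 1.5652
m_dot = 0.092 * 12.487 * 1.5652 = 1.7982 kg/s

1.7982 kg/s


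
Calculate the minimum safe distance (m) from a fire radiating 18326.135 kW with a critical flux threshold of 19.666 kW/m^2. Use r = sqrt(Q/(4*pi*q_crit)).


4*pi*q_crit = 247.13
Q/(4*pi*q_crit) = 74.156
r = sqrt(74.156) = 8.6114 m

8.6114 m


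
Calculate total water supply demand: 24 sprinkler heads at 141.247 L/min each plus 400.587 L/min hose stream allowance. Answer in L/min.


Sprinkler demand = 24 * 141.247 = 3389.928 L/min
Total = 3389.928 + 400.587 = 3790.515 L/min

3790.515 L/min


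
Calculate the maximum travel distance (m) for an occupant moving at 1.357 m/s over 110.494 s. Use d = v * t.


d = 1.357 * 110.494 = 149.94 m

149.94 m


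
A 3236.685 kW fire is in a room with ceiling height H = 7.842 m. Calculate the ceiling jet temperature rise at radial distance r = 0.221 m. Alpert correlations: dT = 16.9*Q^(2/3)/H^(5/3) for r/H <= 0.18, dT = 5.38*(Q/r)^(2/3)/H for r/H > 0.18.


r/H = 0.221 / 7.842 = 0.028182
r/H <= 0.18, so dT = 16.9*Q^(2/3)/H^(5/3)
Q^(2/3) = 218.81
H^(5/3) = 30.954
dT = 16.9 * 218.81 / 30.954 = 119.47 K

119.47 K


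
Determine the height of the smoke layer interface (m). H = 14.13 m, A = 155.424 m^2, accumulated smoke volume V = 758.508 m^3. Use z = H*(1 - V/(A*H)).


V/(A*H) = 0.34538
1 - 0.34538 = 0.65462
z = 14.13 * 0.65462 = 9.2497 m

9.2497 m


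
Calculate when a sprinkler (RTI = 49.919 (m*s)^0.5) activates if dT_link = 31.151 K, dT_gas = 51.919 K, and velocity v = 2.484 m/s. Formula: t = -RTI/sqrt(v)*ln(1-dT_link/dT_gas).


dT_link/dT_gas = 0.59999
ln(1 - 0.59999) = -0.91627
t = -49.919 / sqrt(2.484) * -0.91627 = 29.021 s

29.021 s


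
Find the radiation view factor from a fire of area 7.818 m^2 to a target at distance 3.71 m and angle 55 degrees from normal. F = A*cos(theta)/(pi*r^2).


cos(55 deg) = 0.57358
pi*r^2 = 43.241
F = 7.818 * 0.57358 / 43.241 = 0.10370

0.10370


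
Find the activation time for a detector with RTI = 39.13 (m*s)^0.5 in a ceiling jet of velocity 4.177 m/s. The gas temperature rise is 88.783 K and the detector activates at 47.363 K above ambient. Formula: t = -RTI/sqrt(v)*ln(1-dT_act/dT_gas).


dT_act/dT_gas = 0.53347
ln(1 - 0.53347) = -0.76243
t = -39.13 / sqrt(4.177) * -0.76243 = 14.597 s

14.597 s


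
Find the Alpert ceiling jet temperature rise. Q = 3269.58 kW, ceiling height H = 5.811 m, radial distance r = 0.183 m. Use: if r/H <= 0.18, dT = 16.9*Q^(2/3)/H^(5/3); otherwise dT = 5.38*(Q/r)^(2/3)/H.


r/H = 0.183 / 5.811 = 0.031492
r/H <= 0.18, so dT = 16.9*Q^(2/3)/H^(5/3)
Q^(2/3) = 220.29
H^(5/3) = 18.782
dT = 16.9 * 220.29 / 18.782 = 198.21 K

198.21 K


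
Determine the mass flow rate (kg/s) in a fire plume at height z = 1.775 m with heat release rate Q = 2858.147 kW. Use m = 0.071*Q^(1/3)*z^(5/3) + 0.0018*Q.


Q^(1/3) = 14.191
z^(5/3) = 2.6021
First term = 0.071 * 14.191 * 2.6021 = 2.6219
Second term = 0.0018 * 2858.147 = 5.1447
m = 7.7666 kg/s

7.7666 kg/s


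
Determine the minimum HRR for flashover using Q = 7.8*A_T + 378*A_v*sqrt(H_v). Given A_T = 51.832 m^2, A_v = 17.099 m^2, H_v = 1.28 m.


7.8*A_T = 404.29
sqrt(H_v) = 1.1314
378*A_v*sqrt(H_v) = 7312.5
Q = 404.29 + 7312.5 = 7716.8 kW

7716.8 kW


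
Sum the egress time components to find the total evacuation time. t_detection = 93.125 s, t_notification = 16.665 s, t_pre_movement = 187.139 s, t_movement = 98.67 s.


Total = 93.125 + 16.665 + 187.139 + 98.67 = 395.599 s

395.599 s


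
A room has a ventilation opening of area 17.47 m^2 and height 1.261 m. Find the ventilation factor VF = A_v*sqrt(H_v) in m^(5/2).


sqrt(H_v) = 1.1229
VF = 17.47 * 1.1229 = 19.618 m^(5/2)

19.618 m^(5/2)


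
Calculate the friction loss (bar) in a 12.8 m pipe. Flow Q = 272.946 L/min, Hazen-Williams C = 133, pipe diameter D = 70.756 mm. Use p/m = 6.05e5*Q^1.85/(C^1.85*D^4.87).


Q^1.85 = 32118
C^1.85 = 8494.3
D^4.87 = 1.0194e+09
p/m = 0.0022440 bar/m
p_total = 0.0022440 * 12.8 = 0.028723 bar

0.028723 bar


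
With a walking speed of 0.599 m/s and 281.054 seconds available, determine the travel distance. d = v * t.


d = 0.599 * 281.054 = 168.35 m

168.35 m


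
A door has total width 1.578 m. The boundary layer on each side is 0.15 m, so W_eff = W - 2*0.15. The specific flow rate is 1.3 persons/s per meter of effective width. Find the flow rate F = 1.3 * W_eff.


W_eff = 1.578 - 0.30 = 1.278 m
F = 1.3 * 1.278 = 1.6614 persons/s

1.6614 persons/s


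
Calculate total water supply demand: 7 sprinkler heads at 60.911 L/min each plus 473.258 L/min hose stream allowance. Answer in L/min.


Sprinkler demand = 7 * 60.911 = 426.377 L/min
Total = 426.377 + 473.258 = 899.635 L/min

899.635 L/min


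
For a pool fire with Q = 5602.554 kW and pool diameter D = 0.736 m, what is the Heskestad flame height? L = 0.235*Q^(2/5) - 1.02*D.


Q^(2/5) = 31.576
0.235 * Q^(2/5) = 7.4203
1.02 * D = 0.75072
L = 6.6696 m

6.6696 m


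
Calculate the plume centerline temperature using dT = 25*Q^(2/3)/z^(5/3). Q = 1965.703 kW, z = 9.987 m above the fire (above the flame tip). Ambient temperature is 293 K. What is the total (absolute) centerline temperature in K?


Q^(2/3) = 156.92
z^(5/3) = 46.315
dT = 25 * 156.92 / 46.315 = 84.702 K
T = 293 + 84.702 = 377.70 K

377.70 K


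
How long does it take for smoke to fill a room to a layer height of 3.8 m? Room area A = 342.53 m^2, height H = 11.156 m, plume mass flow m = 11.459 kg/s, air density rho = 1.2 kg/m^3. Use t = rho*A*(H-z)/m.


H - z = 7.356 m
t = 1.2 * 342.53 * 7.356 / 11.459 = 263.86 s

263.86 s


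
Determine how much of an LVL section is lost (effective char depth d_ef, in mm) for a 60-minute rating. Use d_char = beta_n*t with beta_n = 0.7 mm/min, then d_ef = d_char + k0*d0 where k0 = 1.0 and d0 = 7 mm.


d_char = 0.7 * 60 = 42 mm
d_ef = 42 + 1.0*7 = 49 mm

49 mm


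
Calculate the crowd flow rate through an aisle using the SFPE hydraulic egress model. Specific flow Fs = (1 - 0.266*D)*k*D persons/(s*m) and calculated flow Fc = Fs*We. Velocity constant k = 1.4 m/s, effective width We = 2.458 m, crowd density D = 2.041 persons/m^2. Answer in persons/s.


1 - 0.266*D = 1 - 0.266*2.041 = 0.45709
Fs = 0.45709 * 1.4 * 2.041 = 1.3061 persons/(s*m)
Fc = 1.3061 * 2.458 = 3.2104 persons/s

3.2104 persons/s


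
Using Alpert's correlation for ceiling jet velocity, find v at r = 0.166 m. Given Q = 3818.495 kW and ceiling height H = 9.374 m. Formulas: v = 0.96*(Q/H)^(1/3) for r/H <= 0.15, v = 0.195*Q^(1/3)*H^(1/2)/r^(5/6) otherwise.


r/H = 0.166 / 9.374 = 0.017709
r/H <= 0.15, so v = 0.96*(Q/H)^(1/3)
Q/H = 407.35
(Q/H)^(1/3) = 7.4129
v = 0.96 * 7.4129 = 7.1164 m/s

7.1164 m/s


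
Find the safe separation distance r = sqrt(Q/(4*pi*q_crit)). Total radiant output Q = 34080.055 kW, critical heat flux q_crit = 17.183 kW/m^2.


4*pi*q_crit = 215.93
Q/(4*pi*q_crit) = 157.83
r = sqrt(157.83) = 12.563 m

12.563 m


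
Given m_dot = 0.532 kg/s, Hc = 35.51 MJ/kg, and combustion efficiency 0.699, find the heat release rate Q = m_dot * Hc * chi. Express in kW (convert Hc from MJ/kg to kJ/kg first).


Hc = 35.51 MJ/kg = 35.51 * 1000 kJ/kg = 35510 kJ/kg
Q = 0.532 kg/s * 35510 kJ/kg * 0.699 = 13205 kW

13205 kW


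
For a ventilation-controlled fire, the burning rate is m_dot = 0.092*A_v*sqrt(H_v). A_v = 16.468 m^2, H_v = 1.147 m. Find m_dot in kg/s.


sqrt(H_v) = 1.0710
m_dot = 0.092 * 16.468 * 1.0710 = 1.6226 kg/s

1.6226 kg/s


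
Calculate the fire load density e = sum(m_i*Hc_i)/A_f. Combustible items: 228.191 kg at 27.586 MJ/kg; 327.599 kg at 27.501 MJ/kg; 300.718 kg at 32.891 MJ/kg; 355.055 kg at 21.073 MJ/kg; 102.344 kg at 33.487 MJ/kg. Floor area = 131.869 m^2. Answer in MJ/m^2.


Total energy = 228.191*27.586 + 327.599*27.501 + 300.718*32.891 + 355.055*21.073 + 102.344*33.487
= 6294.877 + 9009.300 + 9890.916 + 7482.074 + 3427.194
= 36104.36 MJ
e = 36104.36 / 131.869 = 273.79 MJ/m^2

273.79 MJ/m^2


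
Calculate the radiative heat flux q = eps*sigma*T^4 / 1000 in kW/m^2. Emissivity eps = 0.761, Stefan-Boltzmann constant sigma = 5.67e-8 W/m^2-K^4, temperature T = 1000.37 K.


T^4 = 1.0015e+12
q = 0.761 * 5.67e-8 * 1.0015e+12 / 1000 = 43.213 kW/m^2

43.213 kW/m^2


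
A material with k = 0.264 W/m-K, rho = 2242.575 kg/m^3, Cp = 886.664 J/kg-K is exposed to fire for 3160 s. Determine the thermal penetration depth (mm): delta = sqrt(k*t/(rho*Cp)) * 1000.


alpha = 0.264 / (2242.575 * 886.664) = 1.3277e-07 m^2/s
alpha * t = 0.00041955
delta = sqrt(0.00041955) * 1000 = 20.483 mm

20.483 mm


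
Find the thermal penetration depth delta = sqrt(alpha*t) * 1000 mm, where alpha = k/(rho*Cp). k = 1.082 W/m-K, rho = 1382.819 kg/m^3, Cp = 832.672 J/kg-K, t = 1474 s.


alpha = 1.082 / (1382.819 * 832.672) = 9.3970e-07 m^2/s
alpha * t = 0.0013851
delta = sqrt(0.0013851) * 1000 = 37.217 mm

37.217 mm


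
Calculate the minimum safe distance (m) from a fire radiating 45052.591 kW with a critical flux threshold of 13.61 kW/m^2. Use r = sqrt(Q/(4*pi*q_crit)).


4*pi*q_crit = 171.03
Q/(4*pi*q_crit) = 263.42
r = sqrt(263.42) = 16.230 m

16.230 m


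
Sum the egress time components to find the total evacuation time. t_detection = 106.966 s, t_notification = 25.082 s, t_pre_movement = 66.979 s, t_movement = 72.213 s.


Total = 106.966 + 25.082 + 66.979 + 72.213 = 271.24 s

271.24 s


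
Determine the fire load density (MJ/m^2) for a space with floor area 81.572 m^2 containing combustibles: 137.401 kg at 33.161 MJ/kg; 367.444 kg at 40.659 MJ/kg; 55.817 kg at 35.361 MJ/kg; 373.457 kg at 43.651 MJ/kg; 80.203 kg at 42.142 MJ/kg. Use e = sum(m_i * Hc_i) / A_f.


Total energy = 137.401*33.161 + 367.444*40.659 + 55.817*35.361 + 373.457*43.651 + 80.203*42.142
= 4556.355 + 14939.91 + 1973.745 + 16301.77 + 3379.915
= 41151.69 MJ
e = 41151.69 / 81.572 = 504.48 MJ/m^2

504.48 MJ/m^2


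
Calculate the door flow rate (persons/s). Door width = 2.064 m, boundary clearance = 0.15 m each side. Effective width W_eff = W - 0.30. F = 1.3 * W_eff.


W_eff = 2.064 - 0.30 = 1.764 m
F = 1.3 * 1.764 = 2.2932 persons/s

2.2932 persons/s


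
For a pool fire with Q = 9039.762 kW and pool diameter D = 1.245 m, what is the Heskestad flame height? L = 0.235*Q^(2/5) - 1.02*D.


Q^(2/5) = 38.235
0.235 * Q^(2/5) = 8.9853
1.02 * D = 1.2699
L = 7.7154 m

7.7154 m


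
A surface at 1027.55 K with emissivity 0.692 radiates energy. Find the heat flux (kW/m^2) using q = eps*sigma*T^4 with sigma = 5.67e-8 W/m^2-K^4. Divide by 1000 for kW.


T^4 = 1.1148e+12
q = 0.692 * 5.67e-8 * 1.1148e+12 / 1000 = 43.742 kW/m^2

43.742 kW/m^2


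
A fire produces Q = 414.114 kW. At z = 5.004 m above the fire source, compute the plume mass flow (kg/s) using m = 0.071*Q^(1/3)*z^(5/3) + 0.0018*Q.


Q^(1/3) = 7.4537
z^(5/3) = 14.640
First term = 0.071 * 7.4537 * 14.640 = 7.7475
Second term = 0.0018 * 414.114 = 0.74541
m = 8.4929 kg/s

8.4929 kg/s


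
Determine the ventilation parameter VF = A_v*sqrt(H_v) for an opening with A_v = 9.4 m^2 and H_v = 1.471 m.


sqrt(H_v) = 1.2128
VF = 9.4 * 1.2128 = 11.401 m^(5/2)

11.401 m^(5/2)


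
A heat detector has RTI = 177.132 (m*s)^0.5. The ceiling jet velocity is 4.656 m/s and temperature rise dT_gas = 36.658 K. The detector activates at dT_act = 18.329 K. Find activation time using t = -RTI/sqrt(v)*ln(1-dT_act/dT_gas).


dT_act/dT_gas = 0.5
ln(1 - 0.5) = -0.69315
t = -177.132 / sqrt(4.656) * -0.69315 = 56.900 s

56.900 s


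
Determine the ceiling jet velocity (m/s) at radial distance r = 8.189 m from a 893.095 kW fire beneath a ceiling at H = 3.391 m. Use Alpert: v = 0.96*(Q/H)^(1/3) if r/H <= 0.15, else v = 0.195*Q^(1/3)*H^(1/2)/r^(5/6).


r/H = 8.189 / 3.391 = 2.4149
r/H > 0.15, so v = 0.195*Q^(1/3)*H^(1/2)/r^(5/6)
Q^(1/3) = 9.6301
H^(1/2) = 1.8415
r^(5/6) = 5.7680
v = 0.195 * 9.6301 * 1.8415 / 5.7680 = 0.59952 m/s

0.59952 m/s


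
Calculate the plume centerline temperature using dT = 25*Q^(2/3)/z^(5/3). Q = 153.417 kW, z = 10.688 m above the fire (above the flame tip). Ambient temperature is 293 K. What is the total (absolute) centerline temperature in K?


Q^(2/3) = 28.658
z^(5/3) = 51.859
dT = 25 * 28.658 / 51.859 = 13.815 K
T = 293 + 13.815 = 306.82 K

306.82 K


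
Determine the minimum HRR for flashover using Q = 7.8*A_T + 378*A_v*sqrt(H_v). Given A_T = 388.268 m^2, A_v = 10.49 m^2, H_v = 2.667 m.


7.8*A_T = 3028.5
sqrt(H_v) = 1.6331
378*A_v*sqrt(H_v) = 6475.6
Q = 3028.5 + 6475.6 = 9504.1 kW

9504.1 kW


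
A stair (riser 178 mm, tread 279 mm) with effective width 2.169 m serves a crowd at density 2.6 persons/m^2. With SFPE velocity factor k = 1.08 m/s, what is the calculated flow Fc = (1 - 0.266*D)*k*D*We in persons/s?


1 - 0.266*D = 1 - 0.266*2.6 = 0.30840
Fs = 0.30840 * 1.08 * 2.6 = 0.86599 persons/(s*m)
Fc = 0.86599 * 2.169 = 1.8783 persons/s

1.8783 persons/s


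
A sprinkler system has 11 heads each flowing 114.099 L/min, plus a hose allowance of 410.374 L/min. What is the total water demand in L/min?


Sprinkler demand = 11 * 114.099 = 1255.089 L/min
Total = 1255.089 + 410.374 = 1665.463 L/min

1665.463 L/min


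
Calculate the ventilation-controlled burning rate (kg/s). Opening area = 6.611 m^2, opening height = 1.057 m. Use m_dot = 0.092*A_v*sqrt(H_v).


sqrt(H_v) = 1.0281
m_dot = 0.092 * 6.611 * 1.0281 = 0.62531 kg/s

0.62531 kg/s


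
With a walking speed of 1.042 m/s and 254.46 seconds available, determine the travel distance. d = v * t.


d = 1.042 * 254.46 = 265.15 m

265.15 m


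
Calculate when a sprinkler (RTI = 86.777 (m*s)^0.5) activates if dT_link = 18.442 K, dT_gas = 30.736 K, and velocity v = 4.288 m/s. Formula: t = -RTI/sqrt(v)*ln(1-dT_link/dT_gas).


dT_link/dT_gas = 0.60001
ln(1 - 0.60001) = -0.91632
t = -86.777 / sqrt(4.288) * -0.91632 = 38.400 s

38.400 s


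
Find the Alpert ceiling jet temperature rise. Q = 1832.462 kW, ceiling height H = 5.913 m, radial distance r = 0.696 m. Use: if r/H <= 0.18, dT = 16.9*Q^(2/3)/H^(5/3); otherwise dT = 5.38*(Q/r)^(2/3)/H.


r/H = 0.696 / 5.913 = 0.11771
r/H <= 0.18, so dT = 16.9*Q^(2/3)/H^(5/3)
Q^(2/3) = 149.75
H^(5/3) = 19.335
dT = 16.9 * 149.75 / 19.335 = 130.89 K

130.89 K


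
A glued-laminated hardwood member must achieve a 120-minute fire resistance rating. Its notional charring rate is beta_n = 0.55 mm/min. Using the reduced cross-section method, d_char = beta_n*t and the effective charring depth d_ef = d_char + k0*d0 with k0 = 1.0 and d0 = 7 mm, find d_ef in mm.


d_char = 0.55 * 120 = 66 mm
d_ef = 66 + 1.0*7 = 73 mm

73 mm


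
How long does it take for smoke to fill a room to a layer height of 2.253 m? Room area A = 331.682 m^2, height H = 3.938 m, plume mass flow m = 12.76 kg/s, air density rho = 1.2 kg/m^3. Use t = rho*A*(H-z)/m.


H - z = 1.685 m
t = 1.2 * 331.682 * 1.685 / 12.76 = 52.560 s

52.560 s


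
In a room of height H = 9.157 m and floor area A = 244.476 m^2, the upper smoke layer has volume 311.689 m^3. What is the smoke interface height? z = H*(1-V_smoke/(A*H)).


V/(A*H) = 0.13923
1 - 0.13923 = 0.86077
z = 9.157 * 0.86077 = 7.8821 m

7.8821 m


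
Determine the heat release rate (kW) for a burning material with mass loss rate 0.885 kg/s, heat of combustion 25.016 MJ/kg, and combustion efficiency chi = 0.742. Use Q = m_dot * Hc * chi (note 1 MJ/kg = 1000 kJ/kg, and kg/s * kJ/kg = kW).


Hc = 25.016 MJ/kg = 25.016 * 1000 kJ/kg = 25016 kJ/kg
Q = 0.885 kg/s * 25016 kJ/kg * 0.742 = 16427 kW

16427 kW


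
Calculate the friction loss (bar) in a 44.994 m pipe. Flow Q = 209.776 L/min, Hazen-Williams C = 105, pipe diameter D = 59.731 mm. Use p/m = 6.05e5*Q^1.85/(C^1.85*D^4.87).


Q^1.85 = 19736
C^1.85 = 5485.3
D^4.87 = 4.4678e+08
p/m = 0.0048720 bar/m
p_total = 0.0048720 * 44.994 = 0.21921 bar

0.21921 bar


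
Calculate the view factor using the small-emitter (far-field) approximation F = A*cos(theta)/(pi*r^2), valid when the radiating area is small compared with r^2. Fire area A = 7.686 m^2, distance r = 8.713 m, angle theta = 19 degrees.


cos(19 deg) = 0.94552
pi*r^2 = 238.50
F = 7.686 * 0.94552 / 238.50 = 0.030471

0.030471


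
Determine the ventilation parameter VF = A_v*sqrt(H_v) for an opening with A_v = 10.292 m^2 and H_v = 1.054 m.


sqrt(H_v) = 1.0266
VF = 10.292 * 1.0266 = 10.566 m^(5/2)

10.566 m^(5/2)


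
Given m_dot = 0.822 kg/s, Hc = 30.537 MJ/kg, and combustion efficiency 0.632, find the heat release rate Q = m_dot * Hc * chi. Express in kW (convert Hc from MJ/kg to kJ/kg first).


Hc = 30.537 MJ/kg = 30.537 * 1000 kJ/kg = 30537 kJ/kg
Q = 0.822 kg/s * 30537 kJ/kg * 0.632 = 15864 kW

15864 kW


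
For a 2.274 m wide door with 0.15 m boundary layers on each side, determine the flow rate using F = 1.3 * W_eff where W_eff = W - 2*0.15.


W_eff = 2.274 - 0.30 = 1.974 m
F = 1.3 * 1.974 = 2.5662 persons/s

2.5662 persons/s


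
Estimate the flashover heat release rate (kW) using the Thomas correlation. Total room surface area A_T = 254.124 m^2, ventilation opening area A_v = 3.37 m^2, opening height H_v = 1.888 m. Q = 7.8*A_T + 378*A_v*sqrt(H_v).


7.8*A_T = 1982.2
sqrt(H_v) = 1.3740
378*A_v*sqrt(H_v) = 1750.3
Q = 1982.2 + 1750.3 = 3732.5 kW

3732.5 kW


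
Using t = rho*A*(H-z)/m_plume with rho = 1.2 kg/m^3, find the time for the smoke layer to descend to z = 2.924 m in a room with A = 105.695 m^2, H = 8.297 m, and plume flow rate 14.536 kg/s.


H - z = 5.373 m
t = 1.2 * 105.695 * 5.373 / 14.536 = 46.882 s

46.882 s


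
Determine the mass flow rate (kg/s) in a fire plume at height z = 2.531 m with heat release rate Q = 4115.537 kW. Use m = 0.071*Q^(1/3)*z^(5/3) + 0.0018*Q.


Q^(1/3) = 16.025
z^(5/3) = 4.7006
First term = 0.071 * 16.025 * 4.7006 = 5.3484
Second term = 0.0018 * 4115.537 = 7.4080
m = 12.756 kg/s

12.756 kg/s


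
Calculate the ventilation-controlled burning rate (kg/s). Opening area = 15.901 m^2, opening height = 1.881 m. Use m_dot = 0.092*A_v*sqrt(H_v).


sqrt(H_v) = 1.3715
m_dot = 0.092 * 15.901 * 1.3715 = 2.0063 kg/s

2.0063 kg/s


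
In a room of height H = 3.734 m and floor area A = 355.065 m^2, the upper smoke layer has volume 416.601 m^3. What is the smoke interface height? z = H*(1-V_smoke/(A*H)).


V/(A*H) = 0.31422
1 - 0.31422 = 0.68578
z = 3.734 * 0.68578 = 2.5607 m

2.5607 m


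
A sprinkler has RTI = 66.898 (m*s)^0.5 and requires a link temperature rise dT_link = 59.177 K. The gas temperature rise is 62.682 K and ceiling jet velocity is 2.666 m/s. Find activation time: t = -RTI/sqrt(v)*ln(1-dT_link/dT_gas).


dT_link/dT_gas = 0.94408
ln(1 - 0.94408) = -2.8839
t = -66.898 / sqrt(2.666) * -2.8839 = 118.16 s

118.16 s


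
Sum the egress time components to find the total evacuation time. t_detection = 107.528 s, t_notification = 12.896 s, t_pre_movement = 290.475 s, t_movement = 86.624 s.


Total = 107.528 + 12.896 + 290.475 + 86.624 = 497.523 s

497.523 s


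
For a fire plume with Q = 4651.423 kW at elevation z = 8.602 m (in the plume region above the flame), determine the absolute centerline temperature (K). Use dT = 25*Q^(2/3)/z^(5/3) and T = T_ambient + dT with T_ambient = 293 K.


Q^(2/3) = 278.65
z^(5/3) = 36.113
dT = 25 * 278.65 / 36.113 = 192.90 K
T = 293 + 192.90 = 485.90 K

485.90 K


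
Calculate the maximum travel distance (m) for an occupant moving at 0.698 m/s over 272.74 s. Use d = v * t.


d = 0.698 * 272.74 = 190.37 m

190.37 m


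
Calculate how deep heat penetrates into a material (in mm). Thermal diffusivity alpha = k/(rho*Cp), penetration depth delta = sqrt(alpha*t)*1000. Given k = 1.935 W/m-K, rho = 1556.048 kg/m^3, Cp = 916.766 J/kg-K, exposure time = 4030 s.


alpha = 1.935 / (1556.048 * 916.766) = 1.3564e-06 m^2/s
alpha * t = 0.0054664
delta = sqrt(0.0054664) * 1000 = 73.935 mm

73.935 mm


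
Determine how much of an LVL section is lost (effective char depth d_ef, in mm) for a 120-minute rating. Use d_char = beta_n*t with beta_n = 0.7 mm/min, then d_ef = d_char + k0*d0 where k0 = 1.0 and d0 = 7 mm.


d_char = 0.7 * 120 = 84 mm
d_ef = 84 + 1.0*7 = 91 mm

91 mm


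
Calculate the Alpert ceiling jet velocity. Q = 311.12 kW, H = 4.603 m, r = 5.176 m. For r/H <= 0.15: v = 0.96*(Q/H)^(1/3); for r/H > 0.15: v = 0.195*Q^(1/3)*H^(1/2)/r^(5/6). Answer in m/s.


r/H = 5.176 / 4.603 = 1.1245
r/H > 0.15, so v = 0.195*Q^(1/3)*H^(1/2)/r^(5/6)
Q^(1/3) = 6.7760
H^(1/2) = 2.1455
r^(5/6) = 3.9355
v = 0.195 * 6.7760 * 2.1455 / 3.9355 = 0.72034 m/s

0.72034 m/s


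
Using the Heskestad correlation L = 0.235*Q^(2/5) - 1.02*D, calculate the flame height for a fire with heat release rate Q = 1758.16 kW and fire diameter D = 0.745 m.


Q^(2/5) = 19.862
0.235 * Q^(2/5) = 4.6676
1.02 * D = 0.75990
L = 3.9077 m

3.9077 m


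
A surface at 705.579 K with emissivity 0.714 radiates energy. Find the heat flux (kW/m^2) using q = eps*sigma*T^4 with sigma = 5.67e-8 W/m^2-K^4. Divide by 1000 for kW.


T^4 = 2.4785e+11
q = 0.714 * 5.67e-8 * 2.4785e+11 / 1000 = 10.034 kW/m^2

10.034 kW/m^2


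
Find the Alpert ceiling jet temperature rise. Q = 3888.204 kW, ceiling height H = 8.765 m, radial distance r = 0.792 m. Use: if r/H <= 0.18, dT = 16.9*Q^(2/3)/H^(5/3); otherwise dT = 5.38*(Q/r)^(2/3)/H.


r/H = 0.792 / 8.765 = 0.090359
r/H <= 0.18, so dT = 16.9*Q^(2/3)/H^(5/3)
Q^(2/3) = 247.27
H^(5/3) = 37.261
dT = 16.9 * 247.27 / 37.261 = 112.15 K

112.15 K


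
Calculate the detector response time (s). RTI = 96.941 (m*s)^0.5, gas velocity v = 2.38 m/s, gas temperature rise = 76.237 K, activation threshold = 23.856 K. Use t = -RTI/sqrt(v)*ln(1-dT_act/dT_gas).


dT_act/dT_gas = 0.31292
ln(1 - 0.31292) = -0.37530
t = -96.941 / sqrt(2.38) * -0.37530 = 23.583 s

23.583 s


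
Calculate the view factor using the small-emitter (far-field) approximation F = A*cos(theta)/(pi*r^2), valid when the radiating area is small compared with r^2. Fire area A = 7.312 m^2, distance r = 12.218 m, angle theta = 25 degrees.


cos(25 deg) = 0.90631
pi*r^2 = 468.98
F = 7.312 * 0.90631 / 468.98 = 0.014131

0.014131


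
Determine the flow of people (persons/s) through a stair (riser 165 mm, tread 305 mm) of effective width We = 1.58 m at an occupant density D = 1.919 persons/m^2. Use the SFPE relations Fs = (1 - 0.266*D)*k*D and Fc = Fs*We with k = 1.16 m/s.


1 - 0.266*D = 1 - 0.266*1.919 = 0.48955
Fs = 0.48955 * 1.16 * 1.919 = 1.0897 persons/(s*m)
Fc = 1.0897 * 1.58 = 1.7218 persons/s

1.7218 persons/s


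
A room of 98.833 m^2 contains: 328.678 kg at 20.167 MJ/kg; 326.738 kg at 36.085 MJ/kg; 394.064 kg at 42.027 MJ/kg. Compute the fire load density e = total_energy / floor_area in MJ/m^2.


Total energy = 328.678*20.167 + 326.738*36.085 + 394.064*42.027
= 6628.449 + 11790.34 + 16561.33
= 34980.12 MJ
e = 34980.12 / 98.833 = 353.93 MJ/m^2

353.93 MJ/m^2


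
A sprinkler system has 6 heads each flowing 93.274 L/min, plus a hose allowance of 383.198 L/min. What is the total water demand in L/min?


Sprinkler demand = 6 * 93.274 = 559.644 L/min
Total = 559.644 + 383.198 = 942.842 L/min

942.842 L/min


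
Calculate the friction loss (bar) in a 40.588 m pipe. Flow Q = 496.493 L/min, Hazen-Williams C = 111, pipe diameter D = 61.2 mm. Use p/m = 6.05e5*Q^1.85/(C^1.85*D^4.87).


Q^1.85 = 97149
C^1.85 = 6079.2
D^4.87 = 5.0290e+08
p/m = 0.019225 bar/m
p_total = 0.019225 * 40.588 = 0.78031 bar

0.78031 bar


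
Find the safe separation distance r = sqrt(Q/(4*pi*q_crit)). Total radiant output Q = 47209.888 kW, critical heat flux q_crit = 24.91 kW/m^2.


4*pi*q_crit = 313.03
Q/(4*pi*q_crit) = 150.82
r = sqrt(150.82) = 12.281 m

12.281 m


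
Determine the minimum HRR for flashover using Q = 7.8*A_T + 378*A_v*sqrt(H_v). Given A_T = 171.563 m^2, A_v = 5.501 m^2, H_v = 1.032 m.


7.8*A_T = 1338.2
sqrt(H_v) = 1.0159
378*A_v*sqrt(H_v) = 2112.4
Q = 1338.2 + 2112.4 = 3450.6 kW

3450.6 kW


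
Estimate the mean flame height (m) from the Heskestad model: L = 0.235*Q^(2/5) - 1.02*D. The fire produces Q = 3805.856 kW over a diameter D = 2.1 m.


Q^(2/5) = 27.051
0.235 * Q^(2/5) = 6.3570
1.02 * D = 2.142
L = 4.2150 m

4.2150 m


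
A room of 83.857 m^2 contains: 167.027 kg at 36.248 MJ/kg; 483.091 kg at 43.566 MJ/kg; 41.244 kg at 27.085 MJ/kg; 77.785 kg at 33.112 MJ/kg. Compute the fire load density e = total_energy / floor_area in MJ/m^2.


Total energy = 167.027*36.248 + 483.091*43.566 + 41.244*27.085 + 77.785*33.112
= 6054.395 + 21046.34 + 1117.094 + 2575.617
= 30793.45 MJ
e = 30793.45 / 83.857 = 367.21 MJ/m^2

367.21 MJ/m^2


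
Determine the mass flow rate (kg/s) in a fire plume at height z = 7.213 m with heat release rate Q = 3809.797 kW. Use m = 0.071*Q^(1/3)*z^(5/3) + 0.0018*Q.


Q^(1/3) = 15.618
z^(5/3) = 26.927
First term = 0.071 * 15.618 * 26.927 = 29.860
Second term = 0.0018 * 3809.797 = 6.8576
m = 36.717 kg/s

36.717 kg/s


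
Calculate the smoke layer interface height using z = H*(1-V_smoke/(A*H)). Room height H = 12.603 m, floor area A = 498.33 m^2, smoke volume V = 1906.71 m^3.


V/(A*H) = 0.30359
1 - 0.30359 = 0.69641
z = 12.603 * 0.69641 = 8.7768 m

8.7768 m


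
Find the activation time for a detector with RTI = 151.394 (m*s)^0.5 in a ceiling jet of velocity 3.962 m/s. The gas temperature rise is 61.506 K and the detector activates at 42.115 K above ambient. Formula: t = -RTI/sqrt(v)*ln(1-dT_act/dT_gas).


dT_act/dT_gas = 0.68473
ln(1 - 0.68473) = -1.1543
t = -151.394 / sqrt(3.962) * -1.1543 = 87.797 s

87.797 s


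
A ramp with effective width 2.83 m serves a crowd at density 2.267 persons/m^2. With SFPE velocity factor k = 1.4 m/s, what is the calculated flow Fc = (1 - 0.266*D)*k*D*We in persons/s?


1 - 0.266*D = 1 - 0.266*2.267 = 0.39698
Fs = 0.39698 * 1.4 * 2.267 = 1.2599 persons/(s*m)
Fc = 1.2599 * 2.83 = 3.5656 persons/s

3.5656 persons/s


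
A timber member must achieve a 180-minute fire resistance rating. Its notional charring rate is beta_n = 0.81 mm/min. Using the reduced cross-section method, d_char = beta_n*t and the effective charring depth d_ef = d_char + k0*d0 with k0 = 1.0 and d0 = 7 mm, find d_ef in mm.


d_char = 0.81 * 180 = 145.8 mm
d_ef = 145.8 + 1.0*7 = 152.8 mm

152.8 mm


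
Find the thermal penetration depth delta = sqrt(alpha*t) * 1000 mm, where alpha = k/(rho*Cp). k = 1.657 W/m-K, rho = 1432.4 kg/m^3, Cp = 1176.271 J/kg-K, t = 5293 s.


alpha = 1.657 / (1432.4 * 1176.271) = 9.8345e-07 m^2/s
alpha * t = 0.0052054
delta = sqrt(0.0052054) * 1000 = 72.148 mm

72.148 mm


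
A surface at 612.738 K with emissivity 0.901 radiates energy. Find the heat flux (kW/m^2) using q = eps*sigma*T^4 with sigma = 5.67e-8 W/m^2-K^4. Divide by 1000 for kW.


T^4 = 1.4096e+11
q = 0.901 * 5.67e-8 * 1.4096e+11 / 1000 = 7.2012 kW/m^2

7.2012 kW/m^2


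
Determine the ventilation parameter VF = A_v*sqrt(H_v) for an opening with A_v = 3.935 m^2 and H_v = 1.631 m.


sqrt(H_v) = 1.2771
VF = 3.935 * 1.2771 = 5.0254 m^(5/2)

5.0254 m^(5/2)


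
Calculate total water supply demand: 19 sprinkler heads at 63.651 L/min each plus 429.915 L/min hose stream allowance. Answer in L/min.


Sprinkler demand = 19 * 63.651 = 1209.369 L/min
Total = 1209.369 + 429.915 = 1639.284 L/min

1639.284 L/min


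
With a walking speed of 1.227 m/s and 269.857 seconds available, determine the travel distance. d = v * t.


d = 1.227 * 269.857 = 331.11 m

331.11 m


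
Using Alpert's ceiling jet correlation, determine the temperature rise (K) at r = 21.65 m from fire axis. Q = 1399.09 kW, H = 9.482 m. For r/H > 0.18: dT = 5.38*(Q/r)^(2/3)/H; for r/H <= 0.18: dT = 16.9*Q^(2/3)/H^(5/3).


r/H = 21.65 / 9.482 = 2.2833
r/H > 0.18, so dT = 5.38*(Q/r)^(2/3)/H
Q/r = 64.623
(Q/r)^(2/3) = 16.104
dT = 5.38 * 16.104 / 9.482 = 9.1371 K

9.1371 K


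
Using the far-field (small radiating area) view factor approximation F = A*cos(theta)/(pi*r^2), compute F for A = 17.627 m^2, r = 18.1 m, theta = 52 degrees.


cos(52 deg) = 0.61566
pi*r^2 = 1029.2
F = 17.627 * 0.61566 / 1029.2 = 0.010544

0.010544


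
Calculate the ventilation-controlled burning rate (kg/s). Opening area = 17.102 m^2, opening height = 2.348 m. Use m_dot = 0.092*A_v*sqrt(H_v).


sqrt(H_v) = 1.5323
m_dot = 0.092 * 17.102 * 1.5323 = 2.4109 kg/s

2.4109 kg/s


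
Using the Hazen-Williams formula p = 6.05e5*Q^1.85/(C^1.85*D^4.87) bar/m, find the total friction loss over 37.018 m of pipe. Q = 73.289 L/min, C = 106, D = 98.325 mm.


Q^1.85 = 2820.5
C^1.85 = 5582.3
D^4.87 = 5.0614e+09
p/m = 6.0393e-05 bar/m
p_total = 6.0393e-05 * 37.018 = 0.0022356 bar

0.0022356 bar


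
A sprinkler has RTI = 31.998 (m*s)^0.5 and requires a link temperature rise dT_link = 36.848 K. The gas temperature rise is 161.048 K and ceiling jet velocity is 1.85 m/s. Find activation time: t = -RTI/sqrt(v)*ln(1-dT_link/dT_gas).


dT_link/dT_gas = 0.22880
ln(1 - 0.22880) = -0.25981
t = -31.998 / sqrt(1.85) * -0.25981 = 6.1121 s

6.1121 s


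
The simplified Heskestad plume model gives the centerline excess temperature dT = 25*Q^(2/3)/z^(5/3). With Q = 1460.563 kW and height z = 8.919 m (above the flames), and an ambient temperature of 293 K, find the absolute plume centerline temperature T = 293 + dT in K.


Q^(2/3) = 128.73
z^(5/3) = 38.358
dT = 25 * 128.73 / 38.358 = 83.900 K
T = 293 + 83.900 = 376.90 K

376.90 K


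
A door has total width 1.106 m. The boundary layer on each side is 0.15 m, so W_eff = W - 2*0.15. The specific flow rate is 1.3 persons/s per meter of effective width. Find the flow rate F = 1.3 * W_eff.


W_eff = 1.106 - 0.30 = 0.806 m
F = 1.3 * 0.806 = 1.0478 persons/s

1.0478 persons/s


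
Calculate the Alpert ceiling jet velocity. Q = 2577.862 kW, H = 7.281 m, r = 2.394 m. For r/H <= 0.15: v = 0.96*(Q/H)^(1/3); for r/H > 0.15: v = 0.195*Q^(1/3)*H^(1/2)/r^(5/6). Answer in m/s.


r/H = 2.394 / 7.281 = 0.32880
r/H > 0.15, so v = 0.195*Q^(1/3)*H^(1/2)/r^(5/6)
Q^(1/3) = 13.712
H^(1/2) = 2.6983
r^(5/6) = 2.0698
v = 0.195 * 13.712 * 2.6983 / 2.0698 = 3.4856 m/s

3.4856 m/s


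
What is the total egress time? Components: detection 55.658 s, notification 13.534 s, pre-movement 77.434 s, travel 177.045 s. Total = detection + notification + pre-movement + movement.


Total = 55.658 + 13.534 + 77.434 + 177.045 = 323.671 s

323.671 s


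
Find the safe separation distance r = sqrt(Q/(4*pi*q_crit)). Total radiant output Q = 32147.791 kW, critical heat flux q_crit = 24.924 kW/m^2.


4*pi*q_crit = 313.20
Q/(4*pi*q_crit) = 102.64
r = sqrt(102.64) = 10.131 m

10.131 m


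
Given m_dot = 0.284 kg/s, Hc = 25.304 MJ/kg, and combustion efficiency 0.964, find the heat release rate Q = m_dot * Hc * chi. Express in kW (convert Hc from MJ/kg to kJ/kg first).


Hc = 25.304 MJ/kg = 25.304 * 1000 kJ/kg = 25304 kJ/kg
Q = 0.284 kg/s * 25304 kJ/kg * 0.964 = 6927.6 kW

6927.6 kW


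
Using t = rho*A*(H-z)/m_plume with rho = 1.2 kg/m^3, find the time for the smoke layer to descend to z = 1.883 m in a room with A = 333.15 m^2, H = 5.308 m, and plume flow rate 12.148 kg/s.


H - z = 3.425 m
t = 1.2 * 333.15 * 3.425 / 12.148 = 112.71 s

112.71 s


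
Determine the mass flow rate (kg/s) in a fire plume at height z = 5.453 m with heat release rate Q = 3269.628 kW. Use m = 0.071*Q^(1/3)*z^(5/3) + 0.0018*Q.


Q^(1/3) = 14.842
z^(5/3) = 16.894
First term = 0.071 * 14.842 * 16.894 = 17.803
Second term = 0.0018 * 3269.628 = 5.8853
m = 23.688 kg/s

23.688 kg/s


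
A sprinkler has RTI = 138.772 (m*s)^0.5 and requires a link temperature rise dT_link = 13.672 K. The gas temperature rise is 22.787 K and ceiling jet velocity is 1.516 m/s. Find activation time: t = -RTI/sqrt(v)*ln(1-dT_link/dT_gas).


dT_link/dT_gas = 0.59999
ln(1 - 0.59999) = -0.91627
t = -138.772 / sqrt(1.516) * -0.91627 = 103.27 s

103.27 s


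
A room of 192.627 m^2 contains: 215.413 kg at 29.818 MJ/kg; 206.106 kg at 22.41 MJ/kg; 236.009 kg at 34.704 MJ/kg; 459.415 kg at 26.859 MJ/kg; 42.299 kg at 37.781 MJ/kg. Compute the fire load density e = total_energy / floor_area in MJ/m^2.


Total energy = 215.413*29.818 + 206.106*22.41 + 236.009*34.704 + 459.415*26.859 + 42.299*37.781
= 6423.185 + 4618.835 + 8190.456 + 12339.43 + 1598.099
= 33170.00 MJ
e = 33170.00 / 192.627 = 172.20 MJ/m^2

172.20 MJ/m^2


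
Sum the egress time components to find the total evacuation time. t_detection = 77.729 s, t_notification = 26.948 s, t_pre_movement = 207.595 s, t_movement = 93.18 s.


Total = 77.729 + 26.948 + 207.595 + 93.18 = 405.452 s

405.452 s


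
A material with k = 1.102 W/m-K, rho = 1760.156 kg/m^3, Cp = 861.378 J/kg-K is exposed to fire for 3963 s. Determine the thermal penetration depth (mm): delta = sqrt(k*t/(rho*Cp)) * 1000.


alpha = 1.102 / (1760.156 * 861.378) = 7.2684e-07 m^2/s
alpha * t = 0.0028805
delta = sqrt(0.0028805) * 1000 = 53.670 mm

53.670 mm


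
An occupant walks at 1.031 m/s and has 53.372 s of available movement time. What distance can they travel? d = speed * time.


d = 1.031 * 53.372 = 55.027 m

55.027 m


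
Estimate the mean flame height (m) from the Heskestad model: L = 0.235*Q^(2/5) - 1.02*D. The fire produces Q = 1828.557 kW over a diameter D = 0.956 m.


Q^(2/5) = 20.176
0.235 * Q^(2/5) = 4.7415
1.02 * D = 0.97512
L = 3.7663 m

3.7663 m


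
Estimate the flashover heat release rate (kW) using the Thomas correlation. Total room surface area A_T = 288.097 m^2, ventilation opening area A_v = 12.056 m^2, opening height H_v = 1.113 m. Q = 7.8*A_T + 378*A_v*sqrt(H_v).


7.8*A_T = 2247.2
sqrt(H_v) = 1.0550
378*A_v*sqrt(H_v) = 4807.8
Q = 2247.2 + 4807.8 = 7054.9 kW

7054.9 kW


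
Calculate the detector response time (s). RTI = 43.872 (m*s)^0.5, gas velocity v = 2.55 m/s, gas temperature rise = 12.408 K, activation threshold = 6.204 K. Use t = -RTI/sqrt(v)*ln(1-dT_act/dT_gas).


dT_act/dT_gas = 0.5
ln(1 - 0.5) = -0.69315
t = -43.872 / sqrt(2.55) * -0.69315 = 19.043 s

19.043 s
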